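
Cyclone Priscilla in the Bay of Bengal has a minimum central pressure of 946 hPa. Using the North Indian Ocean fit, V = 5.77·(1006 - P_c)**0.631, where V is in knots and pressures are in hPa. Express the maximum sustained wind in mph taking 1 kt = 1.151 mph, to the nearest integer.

88 mph

ΔP = 1006 − 946 = 60 hPa.
V ≈ 5.77 × 60^0.631 = 5.77 × 13.244 ≈ 76.417 kt.
76.417 × 1.151 ≈ 87.96 mph → 88 mph.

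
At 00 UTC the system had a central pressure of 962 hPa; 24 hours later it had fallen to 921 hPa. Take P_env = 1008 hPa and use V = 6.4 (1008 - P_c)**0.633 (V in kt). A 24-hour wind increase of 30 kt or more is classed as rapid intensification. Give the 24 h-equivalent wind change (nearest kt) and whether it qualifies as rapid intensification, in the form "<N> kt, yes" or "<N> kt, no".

36 kt, yes

V₁: ΔP = 46, V ≈ 6.4 × 46^0.633 ≈ 72.23 kt.
V₂: ΔP = 87, V ≈ 6.4 × 87^0.633 ≈ 108.12 kt.
ΔV over 24 h = 35.89 kt → 24 h equivalent = 35.89 × 24/24 ≈ 35.89 kt.
36 kt ≥ 30 kt ⇒ rapid intensification.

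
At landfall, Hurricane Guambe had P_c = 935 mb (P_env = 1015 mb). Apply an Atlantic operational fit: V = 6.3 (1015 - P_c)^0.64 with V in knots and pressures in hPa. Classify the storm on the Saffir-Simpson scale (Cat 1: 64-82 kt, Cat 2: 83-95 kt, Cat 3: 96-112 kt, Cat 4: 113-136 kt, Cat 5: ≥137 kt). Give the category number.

3

ΔP = 1015 − 935 = 80 mb.
V ≈ 6.3 × 80^0.64 = 6.3 × 16.52 ≈ 104 kt.
104 kt falls in the Category 3 band.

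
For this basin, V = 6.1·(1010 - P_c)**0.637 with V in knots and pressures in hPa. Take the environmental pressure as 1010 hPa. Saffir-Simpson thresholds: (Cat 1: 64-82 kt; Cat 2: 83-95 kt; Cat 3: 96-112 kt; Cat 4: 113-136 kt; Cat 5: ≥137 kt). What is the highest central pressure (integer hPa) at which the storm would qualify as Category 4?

912 hPa

Category 4 begins at V = 113 kt.
Required ΔP = (113/6.1)^(1/0.637) = 18.525^1.570 ≈ 97.77 hPa.
P_c ≤ 1010 − 97.77 = 912.23, so the highest integer P_c is 912 hPa.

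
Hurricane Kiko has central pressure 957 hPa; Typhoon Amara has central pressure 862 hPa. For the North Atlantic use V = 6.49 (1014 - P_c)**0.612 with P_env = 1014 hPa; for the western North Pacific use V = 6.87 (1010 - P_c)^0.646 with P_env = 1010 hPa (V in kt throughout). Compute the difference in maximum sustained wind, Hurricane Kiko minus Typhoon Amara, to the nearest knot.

Hurricane Kiko: ΔP = 57; V ≈ 6.49 × 57^0.612 ≈ 77.06 kt.
Typhoon Amara: ΔP = 148; V ≈ 6.87 × 148^0.646 ≈ 173.36 kt.
Difference ≈ 77.06 − 173.36 = -96.30 → -96 kt.

-96 kt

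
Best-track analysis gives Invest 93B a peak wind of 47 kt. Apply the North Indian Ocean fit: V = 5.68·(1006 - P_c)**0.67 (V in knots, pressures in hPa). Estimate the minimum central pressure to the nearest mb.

983 mb

ΔP = (V / 5.68)^(1/0.67) = (47/5.68)^1.493.
47/5.68 = 8.275; 8.275^1.493 ≈ 23.43 mb.
P_c = 1006 − 23.43 = 982.57 ≈ 983 mb.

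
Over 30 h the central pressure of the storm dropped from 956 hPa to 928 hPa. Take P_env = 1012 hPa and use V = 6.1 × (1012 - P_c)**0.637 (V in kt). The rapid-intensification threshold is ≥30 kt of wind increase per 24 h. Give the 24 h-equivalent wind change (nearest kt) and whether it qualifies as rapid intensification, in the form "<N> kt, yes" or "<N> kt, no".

V₁: ΔP = 56, V ≈ 6.1 × 56^0.637 ≈ 79.24 kt.
V₂: ΔP = 84, V ≈ 6.1 × 84^0.637 ≈ 102.59 kt.
ΔV over 30 h = 23.35 kt → 24 h equivalent = 23.35 × 24/30 ≈ 18.68 kt.
19 kt < 30 kt ⇒ not rapid intensification.

19 kt, no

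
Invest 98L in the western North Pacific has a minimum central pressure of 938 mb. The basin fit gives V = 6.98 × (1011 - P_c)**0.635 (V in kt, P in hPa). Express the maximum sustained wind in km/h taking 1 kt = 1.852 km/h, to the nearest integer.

ΔP = 1011 − 938 = 73 mb.
V ≈ 6.98 × 73^0.635 = 6.98 × 15.248 ≈ 106.430 kt.
106.430 × 1.852 ≈ 197.11 km/h → 197 km/h.

197 km/h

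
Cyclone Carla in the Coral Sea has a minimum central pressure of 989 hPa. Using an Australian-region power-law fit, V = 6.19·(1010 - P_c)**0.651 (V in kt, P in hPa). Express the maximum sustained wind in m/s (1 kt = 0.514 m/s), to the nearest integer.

ΔP = 1010 − 989 = 21 hPa.
V ≈ 6.19 × 21^0.651 = 6.19 × 7.257 ≈ 44.922 kt.
44.922 × 0.514 ≈ 23.09 m/s → 23 m/s.

23 m/s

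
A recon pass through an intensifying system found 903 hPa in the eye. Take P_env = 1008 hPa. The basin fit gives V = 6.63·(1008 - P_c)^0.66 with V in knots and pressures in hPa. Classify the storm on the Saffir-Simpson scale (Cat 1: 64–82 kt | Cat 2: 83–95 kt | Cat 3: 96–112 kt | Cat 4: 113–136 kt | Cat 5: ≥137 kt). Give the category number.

ΔP = 1008 − 903 = 105 hPa.
V ≈ 6.63 × 105^0.66 = 6.63 × 21.58 ≈ 143 kt.
143 kt falls in the Category 5 band.

5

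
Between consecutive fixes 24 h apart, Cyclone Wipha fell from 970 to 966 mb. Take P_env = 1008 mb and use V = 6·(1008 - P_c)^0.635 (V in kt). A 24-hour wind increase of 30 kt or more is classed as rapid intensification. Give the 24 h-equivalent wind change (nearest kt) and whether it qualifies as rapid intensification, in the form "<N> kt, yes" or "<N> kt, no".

4 kt, no

V₁: ΔP = 38, V ≈ 6 × 38^0.635 ≈ 60.44 kt.
V₂: ΔP = 42, V ≈ 6 × 42^0.635 ≈ 64.40 kt.
ΔV over 24 h = 3.96 kt → 24 h equivalent = 3.96 × 24/24 ≈ 3.96 kt.
4 kt < 30 kt ⇒ not rapid intensification.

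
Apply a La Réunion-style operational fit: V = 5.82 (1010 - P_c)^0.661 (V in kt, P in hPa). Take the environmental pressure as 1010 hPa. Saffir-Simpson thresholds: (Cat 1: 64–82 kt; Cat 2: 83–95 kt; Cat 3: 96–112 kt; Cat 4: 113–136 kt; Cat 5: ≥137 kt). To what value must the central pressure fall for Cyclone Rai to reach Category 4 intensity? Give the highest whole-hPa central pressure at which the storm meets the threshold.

921 hPa

Category 4 begins at V = 113 kt.
Required ΔP = (113/5.82)^(1/0.661) = 19.416^1.513 ≈ 88.88 hPa.
P_c ≤ 1010 − 88.88 = 921.12, so the highest integer P_c is 921 hPa.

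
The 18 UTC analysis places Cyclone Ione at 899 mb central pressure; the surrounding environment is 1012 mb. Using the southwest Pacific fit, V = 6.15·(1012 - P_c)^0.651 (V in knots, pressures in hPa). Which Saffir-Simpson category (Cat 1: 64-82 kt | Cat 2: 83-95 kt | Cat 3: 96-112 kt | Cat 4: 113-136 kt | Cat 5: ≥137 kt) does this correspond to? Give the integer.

ΔP = 1012 − 899 = 113 mb.
V ≈ 6.15 × 113^0.651 = 6.15 × 21.70 ≈ 133 kt.
133 kt falls in the Category 4 band.

4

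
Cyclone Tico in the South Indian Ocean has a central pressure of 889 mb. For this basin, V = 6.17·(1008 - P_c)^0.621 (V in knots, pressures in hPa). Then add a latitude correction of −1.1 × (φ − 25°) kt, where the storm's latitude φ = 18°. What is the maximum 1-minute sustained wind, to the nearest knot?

128 kt

ΔP = 1008 − 889 = 119 mb.
119^0.621 ≈ 19.450.
V ≈ 6.17 × 19.450 ≈ 120.0 kt.
Latitude correction: −1.1 × (18 − 25) = 7.7 kt.
Corrected V ≈ 127.7 kt → 128 kt.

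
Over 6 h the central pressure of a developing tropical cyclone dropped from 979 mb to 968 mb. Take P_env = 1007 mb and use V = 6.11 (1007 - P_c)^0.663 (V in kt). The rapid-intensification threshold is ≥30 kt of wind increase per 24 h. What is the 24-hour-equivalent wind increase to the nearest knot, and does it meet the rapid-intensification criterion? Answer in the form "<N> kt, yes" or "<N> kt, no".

55 kt, yes

V₁: ΔP = 28, V ≈ 6.11 × 28^0.663 ≈ 55.66 kt.
V₂: ΔP = 39, V ≈ 6.11 × 39^0.663 ≈ 69.33 kt.
ΔV over 6 h = 13.67 kt → 24 h equivalent = 13.67 × 24/6 ≈ 54.68 kt.
55 kt ≥ 30 kt ⇒ rapid intensification.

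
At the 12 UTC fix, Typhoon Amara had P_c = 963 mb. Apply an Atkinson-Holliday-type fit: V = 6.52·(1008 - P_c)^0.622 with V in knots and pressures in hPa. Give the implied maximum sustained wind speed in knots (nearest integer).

70 kt

ΔP = 1008 − 963 = 45 mb.
45^0.622 ≈ 10.673.
V ≈ 6.52 × 10.673 ≈ 69.6 kt.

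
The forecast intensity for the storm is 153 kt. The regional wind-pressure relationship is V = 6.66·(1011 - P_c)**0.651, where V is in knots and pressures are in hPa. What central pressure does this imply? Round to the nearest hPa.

888 hPa

ΔP = (V / 6.66)^(1/0.651) = (153/6.66)^1.536.
153/6.66 = 22.973; 22.973^1.536 ≈ 123.30 hPa.
P_c = 1011 − 123.30 = 887.70 ≈ 888 hPa.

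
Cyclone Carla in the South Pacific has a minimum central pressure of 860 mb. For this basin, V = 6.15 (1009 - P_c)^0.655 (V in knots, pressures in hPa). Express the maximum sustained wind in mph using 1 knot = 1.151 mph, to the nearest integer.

ΔP = 1009 − 860 = 149 mb.
V ≈ 6.15 × 149^0.655 = 6.15 × 26.512 ≈ 163.047 kt.
163.047 × 1.151 ≈ 187.67 mph → 188 mph.

188 mph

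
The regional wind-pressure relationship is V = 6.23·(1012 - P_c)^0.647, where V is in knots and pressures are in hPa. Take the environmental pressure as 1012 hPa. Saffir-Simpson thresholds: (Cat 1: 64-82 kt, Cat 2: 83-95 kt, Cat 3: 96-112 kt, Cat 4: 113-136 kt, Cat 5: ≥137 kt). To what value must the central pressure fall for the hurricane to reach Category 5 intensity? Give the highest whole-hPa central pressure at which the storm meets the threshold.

Category 5 begins at V = 137 kt.
Required ΔP = (137/6.23)^(1/0.647) = 21.990^1.546 ≈ 118.73 hPa.
P_c ≤ 1012 − 118.73 = 893.27, so the highest integer P_c is 893 hPa.

893 hPa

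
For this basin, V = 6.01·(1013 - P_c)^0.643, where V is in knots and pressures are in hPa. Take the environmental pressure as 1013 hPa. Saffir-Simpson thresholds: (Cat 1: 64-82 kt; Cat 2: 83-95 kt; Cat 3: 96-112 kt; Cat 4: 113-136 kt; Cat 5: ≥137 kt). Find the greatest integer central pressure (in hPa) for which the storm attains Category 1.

973 hPa

Category 1 begins at V = 64 kt.
Required ΔP = (64/6.01)^(1/0.643) = 10.649^1.555 ≈ 39.60 hPa.
P_c ≤ 1013 − 39.60 = 973.40, so the highest integer P_c is 973 hPa.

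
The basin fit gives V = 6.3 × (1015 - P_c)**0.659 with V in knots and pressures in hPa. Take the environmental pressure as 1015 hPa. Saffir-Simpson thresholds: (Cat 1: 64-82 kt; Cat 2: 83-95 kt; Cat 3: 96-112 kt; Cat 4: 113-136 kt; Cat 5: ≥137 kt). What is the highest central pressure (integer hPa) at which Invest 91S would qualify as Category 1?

Category 1 begins at V = 64 kt.
Required ΔP = (64/6.3)^(1/0.659) = 10.159^1.517 ≈ 33.72 hPa.
P_c ≤ 1015 − 33.72 = 981.28, so the highest integer P_c is 981 hPa.

981 hPa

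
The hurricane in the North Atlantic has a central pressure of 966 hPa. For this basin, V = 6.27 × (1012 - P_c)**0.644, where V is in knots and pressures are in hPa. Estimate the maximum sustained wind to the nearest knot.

ΔP = 1012 − 966 = 46 hPa.
46^0.644 ≈ 11.771.
V ≈ 6.27 × 11.771 ≈ 73.8 kt.

74 kt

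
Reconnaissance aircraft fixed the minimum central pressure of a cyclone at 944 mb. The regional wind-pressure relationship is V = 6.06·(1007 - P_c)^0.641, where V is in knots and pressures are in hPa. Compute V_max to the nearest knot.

86 kt

ΔP = 1007 − 944 = 63 mb.
63^0.641 ≈ 14.236.
V ≈ 6.06 × 14.236 ≈ 86.3 kt.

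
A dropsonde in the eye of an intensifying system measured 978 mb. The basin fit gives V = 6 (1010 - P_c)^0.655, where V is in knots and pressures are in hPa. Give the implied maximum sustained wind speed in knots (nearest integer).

58 kt

ΔP = 1010 − 978 = 32 mb.
32^0.655 ≈ 9.680.
V ≈ 6 × 9.680 ≈ 58.1 kt.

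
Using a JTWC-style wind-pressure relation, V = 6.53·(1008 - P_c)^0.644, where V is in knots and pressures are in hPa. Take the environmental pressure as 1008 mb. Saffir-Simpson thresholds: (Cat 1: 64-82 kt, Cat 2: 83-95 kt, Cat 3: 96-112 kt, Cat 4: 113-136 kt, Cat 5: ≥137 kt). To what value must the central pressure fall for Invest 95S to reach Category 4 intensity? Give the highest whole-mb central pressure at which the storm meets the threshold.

924 mb

Category 4 begins at V = 113 kt.
Required ΔP = (113/6.53)^(1/0.644) = 17.305^1.553 ≈ 83.68 mb.
P_c ≤ 1008 − 83.68 = 924.32, so the highest integer P_c is 924 mb.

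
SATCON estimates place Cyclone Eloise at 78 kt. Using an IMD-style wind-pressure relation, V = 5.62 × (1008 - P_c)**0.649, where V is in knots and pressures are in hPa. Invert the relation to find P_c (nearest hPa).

ΔP = (V / 5.62)^(1/0.649) = (78/5.62)^1.541.
78/5.62 = 13.879; 13.879^1.541 ≈ 57.57 hPa.
P_c = 1008 − 57.57 = 950.43 ≈ 950 hPa.

950 hPa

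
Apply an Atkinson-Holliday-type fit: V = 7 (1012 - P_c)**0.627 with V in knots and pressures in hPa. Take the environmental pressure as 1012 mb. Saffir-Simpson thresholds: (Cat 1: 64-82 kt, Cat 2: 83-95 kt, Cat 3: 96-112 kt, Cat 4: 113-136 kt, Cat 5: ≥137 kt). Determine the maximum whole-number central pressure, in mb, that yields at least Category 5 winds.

897 mb

Category 5 begins at V = 137 kt.
Required ΔP = (137/7)^(1/0.627) = 19.571^1.595 ≈ 114.82 mb.
P_c ≤ 1012 − 114.82 = 897.18, so the highest integer P_c is 897 mb.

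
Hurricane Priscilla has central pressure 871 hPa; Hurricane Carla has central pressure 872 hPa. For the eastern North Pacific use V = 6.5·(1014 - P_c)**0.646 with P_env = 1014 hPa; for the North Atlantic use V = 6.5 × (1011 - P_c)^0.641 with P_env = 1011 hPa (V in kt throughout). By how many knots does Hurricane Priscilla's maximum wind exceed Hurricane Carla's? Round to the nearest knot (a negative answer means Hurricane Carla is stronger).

7 kt

Hurricane Priscilla: ΔP = 143; V ≈ 6.5 × 143^0.646 ≈ 160.42 kt.
Hurricane Carla: ΔP = 139; V ≈ 6.5 × 139^0.641 ≈ 153.67 kt.
Difference ≈ 160.42 − 153.67 = 6.75 → 7 kt.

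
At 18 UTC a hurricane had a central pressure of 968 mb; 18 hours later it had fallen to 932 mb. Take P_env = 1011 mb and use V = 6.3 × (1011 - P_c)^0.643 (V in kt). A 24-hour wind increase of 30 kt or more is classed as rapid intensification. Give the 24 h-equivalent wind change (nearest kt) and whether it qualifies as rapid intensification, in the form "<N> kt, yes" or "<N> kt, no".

V₁: ΔP = 43, V ≈ 6.3 × 43^0.643 ≈ 70.74 kt.
V₂: ΔP = 79, V ≈ 6.3 × 79^0.643 ≈ 104.60 kt.
ΔV over 18 h = 33.86 kt → 24 h equivalent = 33.86 × 24/18 ≈ 45.15 kt.
45 kt ≥ 30 kt ⇒ rapid intensification.

45 kt, yes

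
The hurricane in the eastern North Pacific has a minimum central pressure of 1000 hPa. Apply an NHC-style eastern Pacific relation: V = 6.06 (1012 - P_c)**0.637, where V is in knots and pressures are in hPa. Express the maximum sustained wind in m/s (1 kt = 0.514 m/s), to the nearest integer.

ΔP = 1012 − 1000 = 12 hPa.
V ≈ 6.06 × 12^0.637 = 6.06 × 4.869 ≈ 29.506 kt.
29.506 × 0.514 ≈ 15.17 m/s → 15 m/s.

15 m/s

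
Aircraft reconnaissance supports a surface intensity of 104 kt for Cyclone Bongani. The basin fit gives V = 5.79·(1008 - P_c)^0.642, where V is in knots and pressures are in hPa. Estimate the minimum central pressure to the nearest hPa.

918 hPa

ΔP = (V / 5.79)^(1/0.642) = (104/5.79)^1.558.
104/5.79 = 17.962; 17.962^1.558 ≈ 89.91 hPa.
P_c = 1008 − 89.91 = 918.09 ≈ 918 hPa.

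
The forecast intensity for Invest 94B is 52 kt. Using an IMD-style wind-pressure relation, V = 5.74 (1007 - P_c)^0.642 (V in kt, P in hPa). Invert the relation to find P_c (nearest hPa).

ΔP = (V / 5.74)^(1/0.642) = (52/5.74)^1.558.
52/5.74 = 9.059; 9.059^1.558 ≈ 30.96 hPa.
P_c = 1007 − 30.96 = 976.04 ≈ 976 hPa.

976 hPa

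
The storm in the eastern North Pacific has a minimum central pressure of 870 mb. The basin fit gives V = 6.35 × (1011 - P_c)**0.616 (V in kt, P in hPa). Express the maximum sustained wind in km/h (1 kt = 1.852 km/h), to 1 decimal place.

ΔP = 1011 − 870 = 141 mb.
V ≈ 6.35 × 141^0.616 = 6.35 × 21.082 ≈ 133.873 kt.
133.873 × 1.852 ≈ 247.93 km/h → 247.9 km/h.

247.9 km/h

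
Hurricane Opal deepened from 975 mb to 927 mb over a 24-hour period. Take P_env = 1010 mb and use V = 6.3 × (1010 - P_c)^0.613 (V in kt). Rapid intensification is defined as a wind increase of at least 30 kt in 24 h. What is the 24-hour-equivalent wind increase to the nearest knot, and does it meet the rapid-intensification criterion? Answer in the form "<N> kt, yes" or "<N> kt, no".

V₁: ΔP = 35, V ≈ 6.3 × 35^0.613 ≈ 55.70 kt.
V₂: ΔP = 83, V ≈ 6.3 × 83^0.613 ≈ 94.57 kt.
ΔV over 24 h = 38.87 kt → 24 h equivalent = 38.87 × 24/24 ≈ 38.87 kt.
39 kt ≥ 30 kt ⇒ rapid intensification.

39 kt, yes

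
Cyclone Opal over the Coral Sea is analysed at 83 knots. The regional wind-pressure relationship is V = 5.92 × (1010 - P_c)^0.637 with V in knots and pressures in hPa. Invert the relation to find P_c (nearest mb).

947 mb

ΔP = (V / 5.92)^(1/0.637) = (83/5.92)^1.570.
83/5.92 = 14.020; 14.020^1.570 ≈ 63.13 mb.
P_c = 1010 − 63.13 = 946.87 ≈ 947 mb.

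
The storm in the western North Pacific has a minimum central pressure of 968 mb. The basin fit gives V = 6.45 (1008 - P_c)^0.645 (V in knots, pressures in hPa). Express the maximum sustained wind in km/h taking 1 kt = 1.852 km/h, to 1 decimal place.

129.0 km/h

ΔP = 1008 − 968 = 40 mb.
V ≈ 6.45 × 40^0.645 = 6.45 × 10.798 ≈ 69.645 kt.
69.645 × 1.852 ≈ 128.98 km/h → 129.0 km/h.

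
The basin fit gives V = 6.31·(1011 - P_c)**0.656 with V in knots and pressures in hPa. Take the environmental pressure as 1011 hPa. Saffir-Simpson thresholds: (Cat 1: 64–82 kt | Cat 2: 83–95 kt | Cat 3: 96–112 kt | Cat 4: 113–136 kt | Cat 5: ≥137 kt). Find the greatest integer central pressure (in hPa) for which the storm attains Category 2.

960 hPa

Category 2 begins at V = 83 kt.
Required ΔP = (83/6.31)^(1/0.656) = 13.154^1.524 ≈ 50.80 hPa.
P_c ≤ 1011 − 50.80 = 960.20, so the highest integer P_c is 960 hPa.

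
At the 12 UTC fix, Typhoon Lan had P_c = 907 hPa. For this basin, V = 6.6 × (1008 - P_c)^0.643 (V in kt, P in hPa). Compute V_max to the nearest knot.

ΔP = 1008 − 907 = 101 hPa.
101^0.643 ≈ 19.444.
V ≈ 6.6 × 19.444 ≈ 128.3 kt.

128 kt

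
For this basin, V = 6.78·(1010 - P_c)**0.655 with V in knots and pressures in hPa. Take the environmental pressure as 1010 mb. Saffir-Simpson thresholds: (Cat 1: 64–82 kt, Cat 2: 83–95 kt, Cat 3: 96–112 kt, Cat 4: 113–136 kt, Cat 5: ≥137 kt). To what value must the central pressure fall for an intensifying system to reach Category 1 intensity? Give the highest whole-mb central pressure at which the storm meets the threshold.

979 mb

Category 1 begins at V = 64 kt.
Required ΔP = (64/6.78)^(1/0.655) = 9.440^1.527 ≈ 30.79 mb.
P_c ≤ 1010 − 30.79 = 979.21, so the highest integer P_c is 979 mb.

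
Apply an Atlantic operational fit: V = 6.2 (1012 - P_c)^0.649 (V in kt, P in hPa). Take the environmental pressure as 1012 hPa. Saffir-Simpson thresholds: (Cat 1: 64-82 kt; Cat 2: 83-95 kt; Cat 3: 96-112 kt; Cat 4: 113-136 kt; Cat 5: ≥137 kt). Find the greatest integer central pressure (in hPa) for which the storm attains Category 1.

Category 1 begins at V = 64 kt.
Required ΔP = (64/6.2)^(1/0.649) = 10.323^1.541 ≈ 36.48 hPa.
P_c ≤ 1012 − 36.48 = 975.52, so the highest integer P_c is 975 hPa.

975 hPa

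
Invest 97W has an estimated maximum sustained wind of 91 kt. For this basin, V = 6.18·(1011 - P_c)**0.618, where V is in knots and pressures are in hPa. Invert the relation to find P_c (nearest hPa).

ΔP = (V / 6.18)^(1/0.618) = (91/6.18)^1.618.
91/6.18 = 14.725; 14.725^1.618 ≈ 77.63 hPa.
P_c = 1011 − 77.63 = 933.37 ≈ 933 hPa.

933 hPa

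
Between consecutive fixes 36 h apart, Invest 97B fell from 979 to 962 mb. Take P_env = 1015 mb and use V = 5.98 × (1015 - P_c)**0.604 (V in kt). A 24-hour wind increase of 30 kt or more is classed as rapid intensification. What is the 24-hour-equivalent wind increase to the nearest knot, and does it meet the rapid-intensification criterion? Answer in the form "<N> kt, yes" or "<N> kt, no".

9 kt, no

V₁: ΔP = 36, V ≈ 5.98 × 36^0.604 ≈ 52.08 kt.
V₂: ΔP = 53, V ≈ 5.98 × 53^0.604 ≈ 65.79 kt.
ΔV over 36 h = 13.71 kt → 24 h equivalent = 13.71 × 24/36 ≈ 9.14 kt.
9 kt < 30 kt ⇒ not rapid intensification.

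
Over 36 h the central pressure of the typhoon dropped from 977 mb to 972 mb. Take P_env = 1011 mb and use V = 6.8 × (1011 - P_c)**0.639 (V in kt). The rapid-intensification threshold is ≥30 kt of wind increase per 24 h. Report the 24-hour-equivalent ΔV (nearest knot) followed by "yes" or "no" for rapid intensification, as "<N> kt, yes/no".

4 kt, no

V₁: ΔP = 34, V ≈ 6.8 × 34^0.639 ≈ 64.73 kt.
V₂: ΔP = 39, V ≈ 6.8 × 39^0.639 ≈ 70.66 kt.
ΔV over 36 h = 5.93 kt → 24 h equivalent = 5.93 × 24/36 ≈ 3.95 kt.
4 kt < 30 kt ⇒ not rapid intensification.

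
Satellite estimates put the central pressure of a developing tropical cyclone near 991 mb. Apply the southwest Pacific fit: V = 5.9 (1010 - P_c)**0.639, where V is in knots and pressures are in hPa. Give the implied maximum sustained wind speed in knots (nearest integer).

39 kt

ΔP = 1010 − 991 = 19 mb.
19^0.639 ≈ 6.563.
V ≈ 5.9 × 6.563 ≈ 38.7 kt.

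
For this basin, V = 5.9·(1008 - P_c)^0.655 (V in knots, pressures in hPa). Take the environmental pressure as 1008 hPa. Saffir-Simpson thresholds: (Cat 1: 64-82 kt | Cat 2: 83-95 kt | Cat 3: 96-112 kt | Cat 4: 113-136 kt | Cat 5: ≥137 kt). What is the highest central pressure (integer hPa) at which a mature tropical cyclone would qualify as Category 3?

937 hPa

Category 3 begins at V = 96 kt.
Required ΔP = (96/5.9)^(1/0.655) = 16.271^1.527 ≈ 70.71 hPa.
P_c ≤ 1008 − 70.71 = 937.29, so the highest integer P_c is 937 hPa.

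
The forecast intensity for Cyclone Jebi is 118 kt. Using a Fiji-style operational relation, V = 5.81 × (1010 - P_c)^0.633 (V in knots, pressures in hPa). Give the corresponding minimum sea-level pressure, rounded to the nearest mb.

ΔP = (V / 5.81)^(1/0.633) = (118/5.81)^1.580.
118/5.81 = 20.310; 20.310^1.580 ≈ 116.38 mb.
P_c = 1010 − 116.38 = 893.62 ≈ 894 mb.

894 mb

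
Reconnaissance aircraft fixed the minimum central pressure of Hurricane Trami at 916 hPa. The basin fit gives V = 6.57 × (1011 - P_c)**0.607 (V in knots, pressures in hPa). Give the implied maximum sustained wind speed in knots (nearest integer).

ΔP = 1011 − 916 = 95 hPa.
95^0.607 ≈ 15.866.
V ≈ 6.57 × 15.866 ≈ 104.2 kt.

104 kt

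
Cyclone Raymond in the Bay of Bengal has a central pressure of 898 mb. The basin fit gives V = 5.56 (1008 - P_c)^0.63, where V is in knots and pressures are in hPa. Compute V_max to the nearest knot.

ΔP = 1008 − 898 = 110 mb.
110^0.63 ≈ 19.323.
V ≈ 5.56 × 19.323 ≈ 107.4 kt.

107 kt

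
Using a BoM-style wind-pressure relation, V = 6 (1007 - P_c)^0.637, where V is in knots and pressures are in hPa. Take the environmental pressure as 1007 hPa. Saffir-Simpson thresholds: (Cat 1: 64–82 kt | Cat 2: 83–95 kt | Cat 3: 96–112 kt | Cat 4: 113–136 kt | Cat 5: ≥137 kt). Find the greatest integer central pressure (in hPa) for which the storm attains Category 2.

Category 2 begins at V = 83 kt.
Required ΔP = (83/6)^(1/0.637) = 13.833^1.570 ≈ 61.82 hPa.
P_c ≤ 1007 − 61.82 = 945.18, so the highest integer P_c is 945 hPa.

945 hPa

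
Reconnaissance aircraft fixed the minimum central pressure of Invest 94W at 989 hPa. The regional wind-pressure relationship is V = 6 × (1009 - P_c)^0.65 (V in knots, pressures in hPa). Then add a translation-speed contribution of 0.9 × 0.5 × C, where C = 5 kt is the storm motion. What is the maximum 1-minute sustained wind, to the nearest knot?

44 kt

ΔP = 1009 − 989 = 20 hPa.
20^0.65 ≈ 7.009.
V ≈ 6 × 7.009 ≈ 42.1 kt.
Translation term: 0.9 × 0.5 × 5 = 2.25 kt.
Corrected V ≈ 44.35 kt → 44 kt.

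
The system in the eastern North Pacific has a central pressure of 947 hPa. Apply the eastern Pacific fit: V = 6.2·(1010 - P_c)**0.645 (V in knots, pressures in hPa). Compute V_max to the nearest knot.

90 kt

ΔP = 1010 − 947 = 63 hPa.
63^0.645 ≈ 14.474.
V ≈ 6.2 × 14.474 ≈ 89.7 kt.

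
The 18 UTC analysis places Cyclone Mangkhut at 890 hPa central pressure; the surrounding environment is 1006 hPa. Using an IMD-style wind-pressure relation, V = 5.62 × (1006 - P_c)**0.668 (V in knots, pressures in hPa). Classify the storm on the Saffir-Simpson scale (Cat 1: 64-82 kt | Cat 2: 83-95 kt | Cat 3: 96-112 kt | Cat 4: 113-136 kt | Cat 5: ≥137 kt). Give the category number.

4

ΔP = 1006 − 890 = 116 hPa.
V ≈ 5.62 × 116^0.668 = 5.62 × 23.94 ≈ 135 kt.
135 kt falls in the Category 4 band.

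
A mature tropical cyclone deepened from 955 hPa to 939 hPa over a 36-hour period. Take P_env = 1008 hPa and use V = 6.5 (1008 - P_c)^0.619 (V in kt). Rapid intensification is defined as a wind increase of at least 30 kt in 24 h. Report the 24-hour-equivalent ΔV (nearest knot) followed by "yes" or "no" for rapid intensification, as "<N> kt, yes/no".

9 kt, no

V₁: ΔP = 53, V ≈ 6.5 × 53^0.619 ≈ 75.90 kt.
V₂: ΔP = 69, V ≈ 6.5 × 69^0.619 ≈ 89.36 kt.
ΔV over 36 h = 13.46 kt → 24 h equivalent = 13.46 × 24/36 ≈ 8.97 kt.
9 kt < 30 kt ⇒ not rapid intensification.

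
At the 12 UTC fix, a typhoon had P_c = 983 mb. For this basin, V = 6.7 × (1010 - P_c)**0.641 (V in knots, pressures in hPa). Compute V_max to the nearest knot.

55 kt

ΔP = 1010 − 983 = 27 mb.
27^0.641 ≈ 8.270.
V ≈ 6.7 × 8.270 ≈ 55.4 kt.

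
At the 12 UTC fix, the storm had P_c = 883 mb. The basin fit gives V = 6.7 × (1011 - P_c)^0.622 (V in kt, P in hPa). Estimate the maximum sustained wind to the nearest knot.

137 kt

ΔP = 1011 − 883 = 128 mb.
128^0.622 ≈ 20.450.
V ≈ 6.7 × 20.450 ≈ 137.0 kt.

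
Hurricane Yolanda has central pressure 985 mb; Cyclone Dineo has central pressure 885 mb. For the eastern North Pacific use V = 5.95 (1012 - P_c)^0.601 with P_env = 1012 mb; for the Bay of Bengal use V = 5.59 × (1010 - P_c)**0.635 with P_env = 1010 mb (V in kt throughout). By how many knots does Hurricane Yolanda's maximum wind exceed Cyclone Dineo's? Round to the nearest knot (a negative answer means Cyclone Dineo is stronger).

-77 kt

Hurricane Yolanda: ΔP = 27; V ≈ 5.95 × 27^0.601 ≈ 43.13 kt.
Cyclone Dineo: ΔP = 125; V ≈ 5.59 × 125^0.635 ≈ 119.94 kt.
Difference ≈ 43.13 − 119.94 = -76.81 → -77 kt.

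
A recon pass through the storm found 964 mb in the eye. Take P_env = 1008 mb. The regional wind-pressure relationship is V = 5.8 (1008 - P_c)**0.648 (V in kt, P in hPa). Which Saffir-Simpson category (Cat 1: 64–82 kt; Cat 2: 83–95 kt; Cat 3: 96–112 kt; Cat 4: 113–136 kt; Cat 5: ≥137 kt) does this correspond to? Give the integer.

ΔP = 1008 − 964 = 44 mb.
V ≈ 5.8 × 44^0.648 = 5.8 × 11.61 ≈ 67 kt.
67 kt falls in the Category 1 band.

1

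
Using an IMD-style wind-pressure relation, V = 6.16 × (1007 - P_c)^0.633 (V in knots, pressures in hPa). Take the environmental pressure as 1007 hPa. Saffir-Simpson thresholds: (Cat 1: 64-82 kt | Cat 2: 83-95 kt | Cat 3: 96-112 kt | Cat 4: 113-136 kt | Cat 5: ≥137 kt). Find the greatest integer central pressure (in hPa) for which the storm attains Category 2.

946 hPa

Category 2 begins at V = 83 kt.
Required ΔP = (83/6.16)^(1/0.633) = 13.474^1.580 ≈ 60.86 hPa.
P_c ≤ 1007 − 60.86 = 946.14, so the highest integer P_c is 946 hPa.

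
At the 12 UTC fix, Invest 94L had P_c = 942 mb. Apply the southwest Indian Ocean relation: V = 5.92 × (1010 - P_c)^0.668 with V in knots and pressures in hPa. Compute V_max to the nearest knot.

99 kt

ΔP = 1010 − 942 = 68 mb.
68^0.668 ≈ 16.754.
V ≈ 5.92 × 16.754 ≈ 99.2 kt.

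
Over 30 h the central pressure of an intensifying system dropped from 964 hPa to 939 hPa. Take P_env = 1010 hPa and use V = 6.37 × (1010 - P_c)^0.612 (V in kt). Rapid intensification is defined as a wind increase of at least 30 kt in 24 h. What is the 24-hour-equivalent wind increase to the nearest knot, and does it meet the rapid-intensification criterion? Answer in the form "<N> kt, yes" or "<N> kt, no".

16 kt, no

V₁: ΔP = 46, V ≈ 6.37 × 46^0.612 ≈ 66.34 kt.
V₂: ΔP = 71, V ≈ 6.37 × 71^0.612 ≈ 86.52 kt.
ΔV over 30 h = 20.18 kt → 24 h equivalent = 20.18 × 24/30 ≈ 16.14 kt.
16 kt < 30 kt ⇒ not rapid intensification.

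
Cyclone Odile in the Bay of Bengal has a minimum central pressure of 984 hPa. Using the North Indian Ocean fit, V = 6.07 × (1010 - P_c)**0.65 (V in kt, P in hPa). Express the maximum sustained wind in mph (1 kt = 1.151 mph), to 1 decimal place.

ΔP = 1010 − 984 = 26 hPa.
V ≈ 6.07 × 26^0.65 = 6.07 × 8.313 ≈ 50.457 kt.
50.457 × 1.151 ≈ 58.08 mph → 58.1 mph.

58.1 mph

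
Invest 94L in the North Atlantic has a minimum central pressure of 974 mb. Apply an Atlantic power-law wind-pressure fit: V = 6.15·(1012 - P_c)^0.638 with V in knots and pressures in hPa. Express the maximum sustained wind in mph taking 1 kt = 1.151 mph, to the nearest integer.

72 mph

ΔP = 1012 − 974 = 38 mb.
V ≈ 6.15 × 38^0.638 = 6.15 × 10.184 ≈ 62.629 kt.
62.629 × 1.151 ≈ 72.09 mph → 72 mph.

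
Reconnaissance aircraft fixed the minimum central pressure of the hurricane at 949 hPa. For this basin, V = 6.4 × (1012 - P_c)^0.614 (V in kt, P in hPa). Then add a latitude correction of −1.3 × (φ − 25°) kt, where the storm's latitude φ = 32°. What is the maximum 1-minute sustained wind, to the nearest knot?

ΔP = 1012 − 949 = 63 hPa.
63^0.614 ≈ 12.729.
V ≈ 6.4 × 12.729 ≈ 81.5 kt.
Latitude correction: −1.3 × (32 − 25) = -9.1 kt.
Corrected V ≈ 72.4 kt → 72 kt.

72 kt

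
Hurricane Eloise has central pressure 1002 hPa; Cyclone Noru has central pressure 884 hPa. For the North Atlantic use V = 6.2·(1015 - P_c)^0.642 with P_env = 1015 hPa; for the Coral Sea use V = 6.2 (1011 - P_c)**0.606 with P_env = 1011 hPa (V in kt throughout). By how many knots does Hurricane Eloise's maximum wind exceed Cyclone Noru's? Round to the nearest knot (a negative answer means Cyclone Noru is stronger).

Hurricane Eloise: ΔP = 13; V ≈ 6.2 × 13^0.642 ≈ 32.18 kt.
Cyclone Noru: ΔP = 127; V ≈ 6.2 × 127^0.606 ≈ 116.76 kt.
Difference ≈ 32.18 − 116.76 = -84.58 → -85 kt.

-85 kt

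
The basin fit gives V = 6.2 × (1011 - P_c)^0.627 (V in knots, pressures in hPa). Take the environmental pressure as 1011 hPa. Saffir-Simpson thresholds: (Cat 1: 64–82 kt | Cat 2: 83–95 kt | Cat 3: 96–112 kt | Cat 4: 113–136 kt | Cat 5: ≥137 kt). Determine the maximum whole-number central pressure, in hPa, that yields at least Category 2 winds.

948 hPa

Category 2 begins at V = 83 kt.
Required ΔP = (83/6.2)^(1/0.627) = 13.387^1.595 ≈ 62.65 hPa.
P_c ≤ 1011 − 62.65 = 948.35, so the highest integer P_c is 948 hPa.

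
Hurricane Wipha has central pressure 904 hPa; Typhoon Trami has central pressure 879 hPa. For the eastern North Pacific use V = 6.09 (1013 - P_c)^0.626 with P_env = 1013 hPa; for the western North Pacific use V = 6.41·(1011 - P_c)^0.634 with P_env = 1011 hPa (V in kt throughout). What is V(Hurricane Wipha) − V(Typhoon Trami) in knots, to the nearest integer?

Hurricane Wipha: ΔP = 109; V ≈ 6.09 × 109^0.626 ≈ 114.83 kt.
Typhoon Trami: ΔP = 132; V ≈ 6.41 × 132^0.634 ≈ 141.68 kt.
Difference ≈ 114.83 − 141.68 = -26.85 → -27 kt.

-27 kt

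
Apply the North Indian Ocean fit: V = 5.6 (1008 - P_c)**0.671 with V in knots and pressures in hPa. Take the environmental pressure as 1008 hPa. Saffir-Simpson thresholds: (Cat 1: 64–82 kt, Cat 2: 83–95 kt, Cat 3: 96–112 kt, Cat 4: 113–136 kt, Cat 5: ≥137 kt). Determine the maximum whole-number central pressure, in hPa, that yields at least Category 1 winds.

Category 1 begins at V = 64 kt.
Required ΔP = (64/5.6)^(1/0.671) = 11.429^1.490 ≈ 37.73 hPa.
P_c ≤ 1008 − 37.73 = 970.27, so the highest integer P_c is 970 hPa.

970 hPa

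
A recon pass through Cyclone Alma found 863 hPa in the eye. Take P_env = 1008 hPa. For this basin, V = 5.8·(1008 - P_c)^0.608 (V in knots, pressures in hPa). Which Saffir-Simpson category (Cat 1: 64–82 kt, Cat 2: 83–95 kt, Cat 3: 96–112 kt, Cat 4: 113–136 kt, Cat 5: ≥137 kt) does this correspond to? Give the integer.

ΔP = 1008 − 863 = 145 hPa.
V ≈ 5.8 × 145^0.608 = 5.8 × 20.61 ≈ 120 kt.
120 kt falls in the Category 4 band.

4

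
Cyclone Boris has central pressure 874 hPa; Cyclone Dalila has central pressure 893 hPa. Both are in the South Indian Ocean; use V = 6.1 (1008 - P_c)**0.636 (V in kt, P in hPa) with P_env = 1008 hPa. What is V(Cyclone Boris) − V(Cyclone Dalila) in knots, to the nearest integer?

13 kt

Cyclone Boris: ΔP = 134; V ≈ 6.1 × 134^0.636 ≈ 137.46 kt.
Cyclone Dalila: ΔP = 115; V ≈ 6.1 × 115^0.636 ≈ 124.72 kt.
Difference ≈ 137.46 − 124.72 = 12.74 → 13 kt.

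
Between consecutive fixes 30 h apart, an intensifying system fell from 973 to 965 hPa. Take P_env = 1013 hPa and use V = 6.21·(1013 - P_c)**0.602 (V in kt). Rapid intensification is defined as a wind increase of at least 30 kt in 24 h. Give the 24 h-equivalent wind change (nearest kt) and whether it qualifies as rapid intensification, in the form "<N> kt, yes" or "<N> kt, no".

5 kt, no

V₁: ΔP = 40, V ≈ 6.21 × 40^0.602 ≈ 57.22 kt.
V₂: ΔP = 48, V ≈ 6.21 × 48^0.602 ≈ 63.86 kt.
ΔV over 30 h = 6.64 kt → 24 h equivalent = 6.64 × 24/30 ≈ 5.31 kt.
5 kt < 30 kt ⇒ not rapid intensification.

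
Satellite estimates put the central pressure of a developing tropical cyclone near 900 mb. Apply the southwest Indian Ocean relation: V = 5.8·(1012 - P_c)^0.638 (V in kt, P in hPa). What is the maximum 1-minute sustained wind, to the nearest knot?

118 kt

ΔP = 1012 − 900 = 112 mb.
112^0.638 ≈ 20.296.
V ≈ 5.8 × 20.296 ≈ 117.7 kt.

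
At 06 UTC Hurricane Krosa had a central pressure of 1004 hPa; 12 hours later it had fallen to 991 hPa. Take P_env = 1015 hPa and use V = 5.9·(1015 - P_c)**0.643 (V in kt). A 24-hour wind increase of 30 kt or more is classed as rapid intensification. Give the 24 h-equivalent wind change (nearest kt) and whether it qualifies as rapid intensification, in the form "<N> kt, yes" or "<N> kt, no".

V₁: ΔP = 11, V ≈ 5.9 × 11^0.643 ≈ 27.57 kt.
V₂: ΔP = 24, V ≈ 5.9 × 24^0.643 ≈ 45.53 kt.
ΔV over 12 h = 17.96 kt → 24 h equivalent = 17.96 × 24/12 ≈ 35.92 kt.
36 kt ≥ 30 kt ⇒ rapid intensification.

36 kt, yes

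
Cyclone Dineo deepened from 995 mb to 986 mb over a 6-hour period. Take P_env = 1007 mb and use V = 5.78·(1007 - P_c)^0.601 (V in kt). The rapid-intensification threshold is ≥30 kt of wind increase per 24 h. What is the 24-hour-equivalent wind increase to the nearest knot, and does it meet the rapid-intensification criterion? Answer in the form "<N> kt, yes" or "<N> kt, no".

V₁: ΔP = 12, V ≈ 5.78 × 12^0.601 ≈ 25.73 kt.
V₂: ΔP = 21, V ≈ 5.78 × 21^0.601 ≈ 36.02 kt.
ΔV over 6 h = 10.29 kt → 24 h equivalent = 10.29 × 24/6 ≈ 41.16 kt.
41 kt ≥ 30 kt ⇒ rapid intensification.

41 kt, yes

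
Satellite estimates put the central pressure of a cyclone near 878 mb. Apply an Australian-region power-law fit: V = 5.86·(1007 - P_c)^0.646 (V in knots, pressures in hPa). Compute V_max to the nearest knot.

ΔP = 1007 − 878 = 129 mb.
129^0.646 ≈ 23.091.
V ≈ 5.86 × 23.091 ≈ 135.3 kt.

135 kt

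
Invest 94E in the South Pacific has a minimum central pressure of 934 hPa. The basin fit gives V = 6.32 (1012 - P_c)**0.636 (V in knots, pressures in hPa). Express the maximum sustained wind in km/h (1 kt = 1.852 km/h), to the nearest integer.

187 km/h

ΔP = 1012 − 934 = 78 hPa.
V ≈ 6.32 × 78^0.636 = 6.32 × 15.972 ≈ 100.946 kt.
100.946 × 1.852 ≈ 186.95 km/h → 187 km/h.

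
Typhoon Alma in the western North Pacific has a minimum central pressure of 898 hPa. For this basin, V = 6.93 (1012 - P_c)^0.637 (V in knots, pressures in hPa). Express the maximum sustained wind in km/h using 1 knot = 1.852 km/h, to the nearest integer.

ΔP = 1012 − 898 = 114 hPa.
V ≈ 6.93 × 114^0.637 = 6.93 × 20.429 ≈ 141.573 kt.
141.573 × 1.852 ≈ 262.19 km/h → 262 km/h.

262 km/h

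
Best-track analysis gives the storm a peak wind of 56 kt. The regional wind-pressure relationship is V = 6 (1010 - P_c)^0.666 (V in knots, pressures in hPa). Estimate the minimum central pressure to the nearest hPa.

ΔP = (V / 6)^(1/0.666) = (56/6)^1.502.
56/6 = 9.333; 9.333^1.502 ≈ 28.61 hPa.
P_c = 1010 − 28.61 = 981.39 ≈ 981 hPa.

981 hPa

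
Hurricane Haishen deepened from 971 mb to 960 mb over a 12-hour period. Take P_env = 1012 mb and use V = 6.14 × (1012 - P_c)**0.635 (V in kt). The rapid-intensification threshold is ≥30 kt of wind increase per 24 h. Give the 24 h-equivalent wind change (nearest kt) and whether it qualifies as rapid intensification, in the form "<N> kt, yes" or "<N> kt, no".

21 kt, no

V₁: ΔP = 41, V ≈ 6.14 × 41^0.635 ≈ 64.91 kt.
V₂: ΔP = 52, V ≈ 6.14 × 52^0.635 ≈ 75.48 kt.
ΔV over 12 h = 10.57 kt → 24 h equivalent = 10.57 × 24/12 ≈ 21.14 kt.
21 kt < 30 kt ⇒ not rapid intensification.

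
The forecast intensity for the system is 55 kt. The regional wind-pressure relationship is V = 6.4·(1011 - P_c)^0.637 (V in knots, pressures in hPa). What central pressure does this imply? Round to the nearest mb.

ΔP = (V / 6.4)^(1/0.637) = (55/6.4)^1.570.
55/6.4 = 8.594; 8.594^1.570 ≈ 29.28 mb.
P_c = 1011 − 29.28 = 981.72 ≈ 982 mb.

982 mb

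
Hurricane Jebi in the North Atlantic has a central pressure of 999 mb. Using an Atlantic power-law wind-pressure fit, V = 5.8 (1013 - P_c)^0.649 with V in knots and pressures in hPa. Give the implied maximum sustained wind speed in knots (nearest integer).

ΔP = 1013 − 999 = 14 mb.
14^0.649 ≈ 5.544.
V ≈ 5.8 × 5.544 ≈ 32.2 kt.

32 kt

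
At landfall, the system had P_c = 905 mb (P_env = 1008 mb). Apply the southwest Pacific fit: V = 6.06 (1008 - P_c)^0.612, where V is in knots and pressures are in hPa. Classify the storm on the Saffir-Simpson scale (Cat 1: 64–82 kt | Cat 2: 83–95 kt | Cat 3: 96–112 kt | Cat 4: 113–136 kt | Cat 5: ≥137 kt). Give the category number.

3

ΔP = 1008 − 905 = 103 mb.
V ≈ 6.06 × 103^0.612 = 6.06 × 17.06 ≈ 103 kt.
103 kt falls in the Category 3 band.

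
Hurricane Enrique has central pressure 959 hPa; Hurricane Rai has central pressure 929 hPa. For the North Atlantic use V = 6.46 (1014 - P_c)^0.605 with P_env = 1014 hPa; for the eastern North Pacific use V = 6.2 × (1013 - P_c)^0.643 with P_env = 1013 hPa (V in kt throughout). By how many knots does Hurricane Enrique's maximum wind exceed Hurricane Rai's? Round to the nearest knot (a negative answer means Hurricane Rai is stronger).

-34 kt

Hurricane Enrique: ΔP = 55; V ≈ 6.46 × 55^0.605 ≈ 72.97 kt.
Hurricane Rai: ΔP = 84; V ≈ 6.2 × 84^0.643 ≈ 107.08 kt.
Difference ≈ 72.97 − 107.08 = -34.11 → -34 kt.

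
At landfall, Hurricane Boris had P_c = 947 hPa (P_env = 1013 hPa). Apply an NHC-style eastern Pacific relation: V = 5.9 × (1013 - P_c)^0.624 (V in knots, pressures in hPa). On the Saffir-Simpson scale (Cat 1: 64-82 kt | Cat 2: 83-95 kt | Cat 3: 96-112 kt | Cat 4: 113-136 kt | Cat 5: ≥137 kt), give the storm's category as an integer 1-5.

ΔP = 1013 − 947 = 66 hPa.
V ≈ 5.9 × 66^0.624 = 5.9 × 13.66 ≈ 81 kt.
81 kt falls in the Category 1 band.

1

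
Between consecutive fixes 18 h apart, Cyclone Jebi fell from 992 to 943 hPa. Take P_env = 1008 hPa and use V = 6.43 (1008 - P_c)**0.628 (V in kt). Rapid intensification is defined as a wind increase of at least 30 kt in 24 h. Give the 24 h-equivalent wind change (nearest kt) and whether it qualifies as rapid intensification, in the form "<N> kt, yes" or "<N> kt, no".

V₁: ΔP = 16, V ≈ 6.43 × 16^0.628 ≈ 36.68 kt.
V₂: ΔP = 65, V ≈ 6.43 × 65^0.628 ≈ 88.45 kt.
ΔV over 18 h = 51.77 kt → 24 h equivalent = 51.77 × 24/18 ≈ 69.03 kt.
69 kt ≥ 30 kt ⇒ rapid intensification.

69 kt, yes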